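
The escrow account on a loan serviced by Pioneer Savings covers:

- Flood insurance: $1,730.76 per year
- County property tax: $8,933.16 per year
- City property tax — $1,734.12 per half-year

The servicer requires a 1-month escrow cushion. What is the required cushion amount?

$1,177.68

Flood insurance — $1,730.76
County property tax — $8,933.16
City property tax — $1,734.12 × 2 = $3,468.24
Annual escrow total = $1,730.76 + $8,933.16 + $3,468.24 = $14,132.16
Per month = $14,132.16 / 12 = $1,177.68
Cushion = 1 × $1,177.68 = $1,177.68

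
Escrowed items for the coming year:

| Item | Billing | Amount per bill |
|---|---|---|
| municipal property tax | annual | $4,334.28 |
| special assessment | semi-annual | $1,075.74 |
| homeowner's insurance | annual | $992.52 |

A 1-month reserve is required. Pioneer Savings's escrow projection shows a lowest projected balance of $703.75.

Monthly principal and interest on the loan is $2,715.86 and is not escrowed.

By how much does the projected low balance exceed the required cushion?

Municipal property tax = $4,334.28
Special assessment = $1,075.74 × 2 = $2,151.48
Homeowner's insurance = $992.52
Total per year = $7,478.28
Monthly = $7,478.28 ÷ 12 = $623.19
Cushion = 1 × $623.19 = $623.19
Excess over cushion: $703.75 − $623.19 = $80.56

$80.56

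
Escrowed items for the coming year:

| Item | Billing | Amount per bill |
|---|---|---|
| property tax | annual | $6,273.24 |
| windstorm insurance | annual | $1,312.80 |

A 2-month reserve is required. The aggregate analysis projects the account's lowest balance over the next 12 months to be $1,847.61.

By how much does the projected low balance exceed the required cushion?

Property tax — $6,273.24/yr
Windstorm insurance — $1,312.80/yr
Yearly total = $6,273.24 + $1,312.80 = $7,586.04
Per month = $7,586.04 / 12 = $632.17
Cushion = 2 × $632.17 = $1,264.34
Surplus = $1,847.61 − $1,264.34 = $583.27

$583.27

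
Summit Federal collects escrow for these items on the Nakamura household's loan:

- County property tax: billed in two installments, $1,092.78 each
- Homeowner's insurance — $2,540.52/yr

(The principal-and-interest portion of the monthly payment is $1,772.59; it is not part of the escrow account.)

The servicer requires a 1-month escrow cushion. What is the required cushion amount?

County property tax = $1,092.78 × 2 = $2,185.56 per year
Homeowner's insurance = $2,540.52 per year
Annual escrow total = $2,185.56 + $2,540.52 = $4,726.08
Monthly = $4,726.08 ÷ 12 = $393.84
Cushion = 1 × $393.84 = $393.84

$393.84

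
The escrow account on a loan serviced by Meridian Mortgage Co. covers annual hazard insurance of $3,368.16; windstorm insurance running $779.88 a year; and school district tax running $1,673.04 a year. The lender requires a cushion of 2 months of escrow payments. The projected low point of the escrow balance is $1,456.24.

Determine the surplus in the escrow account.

Hazard insurance = $3,368.16 annually
Windstorm insurance = $779.88 annually
School district tax = $1,673.04 annually
Total annual escrow = $3,368.16 + $779.88 + $1,673.04 = $5,821.08
Monthly = $5,821.08 ÷ 12 = $485.09
Required cushion = 2 × $485.09 = $970.18
Excess over cushion: $1,456.24 − $970.18 = $486.06

$486.06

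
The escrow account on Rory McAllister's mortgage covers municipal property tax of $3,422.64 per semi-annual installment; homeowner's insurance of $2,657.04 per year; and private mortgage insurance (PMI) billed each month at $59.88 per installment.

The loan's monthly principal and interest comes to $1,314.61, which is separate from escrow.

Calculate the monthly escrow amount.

Municipal property tax: $3,422.64 × 2 = $6,845.28
Homeowner's insurance: $2,657.04
Private mortgage insurance (PMI): $59.88 × 12 = $718.56
Annual escrow total = $10,220.88
Monthly escrow = $10,220.88 / 12 = $851.74

$851.74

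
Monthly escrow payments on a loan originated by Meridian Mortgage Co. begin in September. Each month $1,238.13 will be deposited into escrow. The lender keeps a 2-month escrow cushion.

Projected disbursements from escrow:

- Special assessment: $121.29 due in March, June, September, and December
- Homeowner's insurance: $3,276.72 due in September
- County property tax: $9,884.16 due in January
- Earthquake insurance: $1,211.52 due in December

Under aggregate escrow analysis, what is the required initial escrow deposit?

Cushion = 2 × $1,238.13 = $2,476.26
Trial balance (start $0, +$1,238.13 each month, − disbursements):
  Sep: +$1,238.13 − $3,398.01 → -$2,159.88
  Oct: +$1,238.13 → -$921.75
  Nov: +$1,238.13 → $316.38
  Dec: +$1,238.13 − $1,332.81 → $221.70
  Jan: +$1,238.13 − $9,884.16 → -$8,424.33
  Feb: +$1,238.13 → -$7,186.20
  Mar: +$1,238.13 − $121.29 → -$6,069.36
  Apr: +$1,238.13 → -$4,831.23
  May: +$1,238.13 → -$3,593.10
  Jun: +$1,238.13 − $121.29 → -$2,476.26
  Jul: +$1,238.13 → -$1,238.13
  Aug: +$1,238.13 → $0.00
Lowest trial balance = -$8,424.33 (Jan)
Initial deposit = cushion − low point = $2,476.26 − (-$8,424.33) = $10,900.59

$10,900.59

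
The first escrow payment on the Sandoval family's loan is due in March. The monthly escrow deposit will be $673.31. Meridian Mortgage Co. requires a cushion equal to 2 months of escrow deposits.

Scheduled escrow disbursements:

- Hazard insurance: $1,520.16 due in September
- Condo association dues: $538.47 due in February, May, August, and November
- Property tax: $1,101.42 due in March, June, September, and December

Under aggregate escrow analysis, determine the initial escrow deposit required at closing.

Cushion = 2 × $673.31 = $1,346.62
Trial balance (start $0, +$673.31 each month, − disbursements):
  Mar: +$673.31 − $1,101.42 → -$428.11
  Apr: +$673.31 → $245.20
  May: +$673.31 − $538.47 → $380.04
  Jun: +$673.31 − $1,101.42 → -$48.07
  Jul: +$673.31 → $625.24
  Aug: +$673.31 − $538.47 → $760.08
  Sep: +$673.31 − $2,621.58 → -$1,188.19
  Oct: +$673.31 → -$514.88
  Nov: +$673.31 − $538.47 → -$380.04
  Dec: +$673.31 − $1,101.42 → -$808.15
  Jan: +$673.31 → -$134.84
  Feb: +$673.31 − $538.47 → $0.00
Lowest trial balance = -$1,188.19 (Sep)
Initial deposit = cushion − low point = $1,346.62 − (-$1,188.19) = $2,534.81

$2,534.81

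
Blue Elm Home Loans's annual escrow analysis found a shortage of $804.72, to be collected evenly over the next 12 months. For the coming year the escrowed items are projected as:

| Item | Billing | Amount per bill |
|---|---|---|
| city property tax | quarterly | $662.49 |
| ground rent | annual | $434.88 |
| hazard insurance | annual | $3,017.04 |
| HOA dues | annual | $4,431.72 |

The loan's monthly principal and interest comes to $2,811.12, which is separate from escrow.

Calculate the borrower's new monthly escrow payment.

City property tax: $662.49 × 4 = $2,649.96 annually
Ground rent: $434.88 annually
Hazard insurance: $3,017.04 annually
HOA dues: $4,431.72 annually
Annual escrow total = $2,649.96 + $434.88 + $3,017.04 + $4,431.72 = $10,533.60
Per month = $10,533.60 / 12 = $877.80
Monthly shortage recovery: $804.72 ÷ 12 = $67.06
New monthly escrow = $877.80 + $67.06 = $944.86

$944.86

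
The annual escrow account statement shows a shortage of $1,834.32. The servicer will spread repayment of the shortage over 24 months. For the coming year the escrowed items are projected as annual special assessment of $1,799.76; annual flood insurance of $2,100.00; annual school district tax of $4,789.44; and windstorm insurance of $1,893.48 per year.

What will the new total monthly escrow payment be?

$958.32

Special assessment — $1,799.76/yr
Flood insurance — $2,100.00/yr
School district tax — $4,789.44/yr
Windstorm insurance — $1,893.48/yr
Annual escrow total = $1,799.76 + $2,100.00 + $4,789.44 + $1,893.48 = $10,582.68
Base monthly escrow = $10,582.68 / 12 = $881.89
Shortage per month = $1,834.32 / 24 = $76.43
New monthly escrow = $881.89 + $76.43 = $958.32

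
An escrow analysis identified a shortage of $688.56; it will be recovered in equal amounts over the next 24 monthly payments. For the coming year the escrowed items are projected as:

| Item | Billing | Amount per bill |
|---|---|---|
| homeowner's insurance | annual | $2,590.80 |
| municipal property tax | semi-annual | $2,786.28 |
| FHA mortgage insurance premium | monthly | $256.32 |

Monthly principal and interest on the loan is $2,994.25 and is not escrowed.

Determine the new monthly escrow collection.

$965.29

Homeowner's insurance — $2,590.80/yr
Municipal property tax — $2,786.28 × 2 = $5,572.56/yr
FHA mortgage insurance premium — $256.32 × 12 = $3,075.84/yr
Annual escrow total = $2,590.80 + $5,572.56 + $3,075.84 = $11,239.20
Base monthly escrow = $11,239.20 ÷ 12 = $936.60
Shortage per month = $688.56 ÷ 24 = $28.69
Adjusted monthly = $936.60 + $28.69 = $965.29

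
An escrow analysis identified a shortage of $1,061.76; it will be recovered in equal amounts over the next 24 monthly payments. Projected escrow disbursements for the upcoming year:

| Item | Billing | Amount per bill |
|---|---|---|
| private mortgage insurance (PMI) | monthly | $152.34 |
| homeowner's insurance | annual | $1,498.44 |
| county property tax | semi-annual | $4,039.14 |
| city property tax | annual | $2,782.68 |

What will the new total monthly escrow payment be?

Private mortgage insurance (PMI) = $152.34 × 12 = $1,828.08 per year
Homeowner's insurance = $1,498.44 per year
County property tax = $4,039.14 × 2 = $8,078.28 per year
City property tax = $2,782.68 per year
Total per year = $1,828.08 + $1,498.44 + $8,078.28 + $2,782.68 = $14,187.48
Monthly = $14,187.48 ÷ 12 = $1,182.29
Shortage per month = $1,061.76 / 24 = $44.24
Adjusted monthly = $1,182.29 + $44.24 = $1,226.53

$1,226.53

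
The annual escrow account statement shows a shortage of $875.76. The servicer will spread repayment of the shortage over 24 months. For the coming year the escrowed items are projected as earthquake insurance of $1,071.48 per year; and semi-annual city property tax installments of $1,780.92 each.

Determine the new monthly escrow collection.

$422.60

Earthquake insurance — $1,071.48 per year
City property tax — $1,780.92 × 2 = $3,561.84 per year
Total per year = $4,633.32
Monthly = $4,633.32 / 12 = $386.11
Shortage per month = $875.76 ÷ 24 = $36.49
New monthly escrow = $386.11 + $36.49 = $422.60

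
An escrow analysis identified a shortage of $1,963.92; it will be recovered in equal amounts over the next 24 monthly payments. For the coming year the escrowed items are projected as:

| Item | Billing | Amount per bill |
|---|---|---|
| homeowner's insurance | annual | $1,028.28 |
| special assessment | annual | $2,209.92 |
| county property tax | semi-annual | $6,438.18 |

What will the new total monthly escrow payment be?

$1,424.71

Homeowner's insurance — $1,028.28 per year
Special assessment — $2,209.92 per year
County property tax — $6,438.18 × 2 = $12,876.36 per year
Total per year = $1,028.28 + $2,209.92 + $12,876.36 = $16,114.56
Base monthly escrow = $16,114.56 / 12 = $1,342.88
Shortage spread = $1,963.92 / 24 = $81.83/mo
New monthly escrow = $1,342.88 + $81.83 = $1,424.71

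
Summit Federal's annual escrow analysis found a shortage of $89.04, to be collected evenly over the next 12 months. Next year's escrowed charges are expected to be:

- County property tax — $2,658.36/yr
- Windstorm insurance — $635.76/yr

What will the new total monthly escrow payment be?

County property tax = $2,658.36/yr
Windstorm insurance = $635.76/yr
Combined annual = $2,658.36 + $635.76 = $3,294.12
Monthly escrow = $3,294.12 / 12 = $274.51
Shortage per month = $89.04 ÷ 12 = $7.42
Adjusted monthly = $274.51 + $7.42 = $281.93

$281.93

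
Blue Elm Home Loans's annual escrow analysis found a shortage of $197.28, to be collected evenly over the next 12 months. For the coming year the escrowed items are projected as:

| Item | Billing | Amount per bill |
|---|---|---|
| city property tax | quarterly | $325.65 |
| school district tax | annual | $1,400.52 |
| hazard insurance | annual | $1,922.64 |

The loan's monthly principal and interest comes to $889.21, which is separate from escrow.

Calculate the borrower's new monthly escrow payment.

City property tax — $325.65 × 4 = $1,302.60/yr
School district tax — $1,400.52/yr
Hazard insurance — $1,922.64/yr
Combined annual = $1,302.60 + $1,400.52 + $1,922.64 = $4,625.76
Monthly = $4,625.76 / 12 = $385.48
Shortage spread = $197.28 ÷ 12 = $16.44/mo
New monthly escrow = $385.48 + $16.44 = $401.92

$401.92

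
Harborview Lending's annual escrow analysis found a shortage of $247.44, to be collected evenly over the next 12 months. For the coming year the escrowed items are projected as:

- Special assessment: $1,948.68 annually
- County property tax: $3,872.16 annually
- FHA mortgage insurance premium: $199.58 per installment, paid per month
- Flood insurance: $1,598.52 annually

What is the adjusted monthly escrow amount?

$838.48

Special assessment = $1,948.68/yr
County property tax = $3,872.16/yr
FHA mortgage insurance premium = $199.58 × 12 = $2,394.96/yr
Flood insurance = $1,598.52/yr
Combined annual = $9,814.32
Base monthly escrow = $9,814.32 ÷ 12 = $817.86
Shortage per month = $247.44 ÷ 12 = $20.62
Adjusted monthly = $817.86 + $20.62 = $838.48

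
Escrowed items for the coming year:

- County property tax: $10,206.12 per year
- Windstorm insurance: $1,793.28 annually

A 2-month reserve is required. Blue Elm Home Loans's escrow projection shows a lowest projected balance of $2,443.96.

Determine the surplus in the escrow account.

County property tax: $10,206.12 per year
Windstorm insurance: $1,793.28 per year
Annual escrow total = $11,999.40
Base monthly escrow = $11,999.40 / 12 = $999.95
Cushion = 2 × $999.95 = $1,999.90
Excess over cushion: $2,443.96 − $1,999.90 = $444.06

$444.06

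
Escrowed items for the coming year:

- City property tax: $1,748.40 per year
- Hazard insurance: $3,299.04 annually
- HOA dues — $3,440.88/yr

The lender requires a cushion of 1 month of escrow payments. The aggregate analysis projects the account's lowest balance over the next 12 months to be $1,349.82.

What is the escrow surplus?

$642.46

City property tax = $1,748.40 annually
Hazard insurance = $3,299.04 annually
HOA dues = $3,440.88 annually
Total annual escrow = $8,488.32
Per month = $8,488.32 ÷ 12 = $707.36
Cushion = 1 × $707.36 = $707.36
Surplus = $1,349.82 − $707.36 = $642.46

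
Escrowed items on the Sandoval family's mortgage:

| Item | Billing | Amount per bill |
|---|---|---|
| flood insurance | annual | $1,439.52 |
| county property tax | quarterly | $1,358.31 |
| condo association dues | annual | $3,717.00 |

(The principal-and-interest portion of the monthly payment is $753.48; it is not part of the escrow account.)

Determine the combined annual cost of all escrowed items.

Flood insurance: $1,439.52 per year
County property tax: $1,358.31 × 4 = $5,433.24 per year
Condo association dues: $3,717.00 per year
Yearly total = $1,439.52 + $5,433.24 + $3,717.00 = $10,589.76

$10,589.76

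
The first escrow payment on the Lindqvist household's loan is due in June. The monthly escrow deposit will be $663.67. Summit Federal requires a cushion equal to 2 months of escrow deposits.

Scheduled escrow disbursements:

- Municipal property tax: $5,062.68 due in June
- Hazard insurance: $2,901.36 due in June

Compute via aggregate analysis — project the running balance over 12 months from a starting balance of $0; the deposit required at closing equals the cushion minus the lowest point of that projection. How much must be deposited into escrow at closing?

$8,627.71

Cushion = 2 × $663.67 = $1,327.34
Trial balance (start $0, +$663.67 each month, − disbursements):
  Jun: +$663.67 − $7,964.04 → -$7,300.37
  Jul: +$663.67 → -$6,636.70
  Aug: +$663.67 → -$5,973.03
  Sep: +$663.67 → -$5,309.36
  Oct: +$663.67 → -$4,645.69
  Nov: +$663.67 → -$3,982.02
  Dec: +$663.67 → -$3,318.35
  Jan: +$663.67 → -$2,654.68
  Feb: +$663.67 → -$1,991.01
  Mar: +$663.67 → -$1,327.34
  Apr: +$663.67 → -$663.67
  May: +$663.67 → $0.00
Lowest trial balance = -$7,300.37 (Jun)
Initial deposit = cushion − low point = $1,327.34 − (-$7,300.37) = $8,627.71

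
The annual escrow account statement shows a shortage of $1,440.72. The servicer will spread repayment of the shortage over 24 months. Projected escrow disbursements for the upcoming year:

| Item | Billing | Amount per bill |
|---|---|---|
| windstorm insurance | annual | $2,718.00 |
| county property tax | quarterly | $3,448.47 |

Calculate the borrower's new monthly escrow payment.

Windstorm insurance: $2,718.00 annually
County property tax: $3,448.47 × 4 = $13,793.88 annually
Annual escrow total = $2,718.00 + $13,793.88 = $16,511.88
Monthly = $16,511.88 ÷ 12 = $1,375.99
Shortage per month = $1,440.72 ÷ 24 = $60.03
New monthly escrow = $1,375.99 + $60.03 = $1,436.02

$1,436.02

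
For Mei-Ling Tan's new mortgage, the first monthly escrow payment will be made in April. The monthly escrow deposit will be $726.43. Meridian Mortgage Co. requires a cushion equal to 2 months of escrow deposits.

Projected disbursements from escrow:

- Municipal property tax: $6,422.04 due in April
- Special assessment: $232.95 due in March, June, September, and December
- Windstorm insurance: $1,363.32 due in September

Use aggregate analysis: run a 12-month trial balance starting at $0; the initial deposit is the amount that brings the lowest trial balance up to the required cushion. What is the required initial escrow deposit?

$7,148.47

Cushion = 2 × $726.43 = $1,452.86
Trial balance (start $0, +$726.43 each month, − disbursements):
  Apr: +$726.43 − $6,422.04 → -$5,695.61
  May: +$726.43 → -$4,969.18
  Jun: +$726.43 − $232.95 → -$4,475.70
  Jul: +$726.43 → -$3,749.27
  Aug: +$726.43 → -$3,022.84
  Sep: +$726.43 − $1,596.27 → -$3,892.68
  Oct: +$726.43 → -$3,166.25
  Nov: +$726.43 → -$2,439.82
  Dec: +$726.43 − $232.95 → -$1,946.34
  Jan: +$726.43 → -$1,219.91
  Feb: +$726.43 → -$493.48
  Mar: +$726.43 − $232.95 → $0.00
Lowest trial balance = -$5,695.61 (Apr)
Initial deposit = cushion − low point = $1,452.86 − (-$5,695.61) = $7,148.47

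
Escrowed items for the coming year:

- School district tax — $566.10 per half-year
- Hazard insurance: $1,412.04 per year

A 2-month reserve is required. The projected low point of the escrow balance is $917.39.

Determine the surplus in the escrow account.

School district tax — $566.10 × 2 = $1,132.20
Hazard insurance — $1,412.04
Total per year = $2,544.24
Base monthly escrow = $2,544.24 / 12 = $212.02
Cushion = 2 × $212.02 = $424.04
Surplus = $917.39 − $424.04 = $493.35

$493.35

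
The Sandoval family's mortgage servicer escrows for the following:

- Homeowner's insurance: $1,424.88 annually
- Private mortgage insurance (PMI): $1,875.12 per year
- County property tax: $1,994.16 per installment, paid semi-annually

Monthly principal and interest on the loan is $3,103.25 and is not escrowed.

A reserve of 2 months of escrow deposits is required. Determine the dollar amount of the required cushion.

$1,214.72

Homeowner's insurance = $1,424.88/yr
Private mortgage insurance (PMI) = $1,875.12/yr
County property tax = $1,994.16 × 2 = $3,988.32/yr
Total annual escrow = $1,424.88 + $1,875.12 + $3,988.32 = $7,288.32
Monthly = $7,288.32 / 12 = $607.36
Cushion = 2 × $607.36 = $1,214.72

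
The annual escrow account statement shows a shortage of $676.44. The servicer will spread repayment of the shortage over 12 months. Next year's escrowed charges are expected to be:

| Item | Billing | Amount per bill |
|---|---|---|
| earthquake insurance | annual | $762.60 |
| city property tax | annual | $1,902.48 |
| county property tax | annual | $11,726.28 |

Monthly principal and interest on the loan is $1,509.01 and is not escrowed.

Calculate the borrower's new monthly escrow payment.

Earthquake insurance: $762.60/yr
City property tax: $1,902.48/yr
County property tax: $11,726.28/yr
Total annual escrow = $762.60 + $1,902.48 + $11,726.28 = $14,391.36
Per month = $14,391.36 ÷ 12 = $1,199.28
Shortage spread = $676.44 / 12 = $56.37/mo
New monthly escrow = $1,199.28 + $56.37 = $1,255.65

$1,255.65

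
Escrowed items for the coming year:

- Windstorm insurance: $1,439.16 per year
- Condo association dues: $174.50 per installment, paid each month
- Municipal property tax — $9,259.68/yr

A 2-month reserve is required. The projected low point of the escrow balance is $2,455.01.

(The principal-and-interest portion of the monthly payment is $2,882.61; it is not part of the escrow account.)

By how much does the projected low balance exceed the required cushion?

Windstorm insurance: $1,439.16/yr
Condo association dues: $174.50 × 12 = $2,094.00/yr
Municipal property tax: $9,259.68/yr
Total annual escrow = $1,439.16 + $2,094.00 + $9,259.68 = $12,792.84
Monthly escrow = $12,792.84 / 12 = $1,066.07
Required cushion = 2 × $1,066.07 = $2,132.14
Excess over cushion: $2,455.01 − $2,132.14 = $322.87

$322.87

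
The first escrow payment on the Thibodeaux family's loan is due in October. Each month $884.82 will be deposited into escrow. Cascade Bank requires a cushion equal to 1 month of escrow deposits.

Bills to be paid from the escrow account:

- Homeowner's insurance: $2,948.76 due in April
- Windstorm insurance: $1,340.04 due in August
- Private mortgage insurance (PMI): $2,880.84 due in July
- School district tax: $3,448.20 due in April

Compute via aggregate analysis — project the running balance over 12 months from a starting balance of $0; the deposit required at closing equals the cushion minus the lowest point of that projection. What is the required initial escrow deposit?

Cushion = 1 × $884.82 = $884.82
Trial balance (start $0, +$884.82 each month, − disbursements):
  Oct: +$884.82 → $884.82
  Nov: +$884.82 → $1,769.64
  Dec: +$884.82 → $2,654.46
  Jan: +$884.82 → $3,539.28
  Feb: +$884.82 → $4,424.10
  Mar: +$884.82 → $5,308.92
  Apr: +$884.82 − $6,396.96 → -$203.22
  May: +$884.82 → $681.60
  Jun: +$884.82 → $1,566.42
  Jul: +$884.82 − $2,880.84 → -$429.60
  Aug: +$884.82 − $1,340.04 → -$884.82
  Sep: +$884.82 → $0.00
Lowest trial balance = -$884.82 (Aug)
Initial deposit = cushion − low point = $884.82 − (-$884.82) = $1,769.64

$1,769.64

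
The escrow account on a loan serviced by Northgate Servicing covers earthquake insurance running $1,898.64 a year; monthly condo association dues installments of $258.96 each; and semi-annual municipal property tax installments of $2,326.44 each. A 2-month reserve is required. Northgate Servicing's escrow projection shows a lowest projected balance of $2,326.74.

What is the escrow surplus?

$716.90

Earthquake insurance = $1,898.64/yr
Condo association dues = $258.96 × 12 = $3,107.52/yr
Municipal property tax = $2,326.44 × 2 = $4,652.88/yr
Yearly total = $1,898.64 + $3,107.52 + $4,652.88 = $9,659.04
Monthly escrow = $9,659.04 ÷ 12 = $804.92
Required cushion = 2 × $804.92 = $1,609.84
Excess over cushion: $2,326.74 − $1,609.84 = $716.90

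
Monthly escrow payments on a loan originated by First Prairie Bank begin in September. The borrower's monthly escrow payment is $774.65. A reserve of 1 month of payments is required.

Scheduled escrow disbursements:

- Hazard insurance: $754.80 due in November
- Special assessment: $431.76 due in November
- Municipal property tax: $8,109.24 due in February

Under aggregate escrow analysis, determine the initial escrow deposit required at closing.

Cushion = 1 × $774.65 = $774.65
Trial balance (start $0, +$774.65 each month, − disbursements):
  Sep: +$774.65 → $774.65
  Oct: +$774.65 → $1,549.30
  Nov: +$774.65 − $1,186.56 → $1,137.39
  Dec: +$774.65 → $1,912.04
  Jan: +$774.65 → $2,686.69
  Feb: +$774.65 − $8,109.24 → -$4,647.90
  Mar: +$774.65 → -$3,873.25
  Apr: +$774.65 → -$3,098.60
  May: +$774.65 → -$2,323.95
  Jun: +$774.65 → -$1,549.30
  Jul: +$774.65 → -$774.65
  Aug: +$774.65 → $0.00
Lowest trial balance = -$4,647.90 (Feb)
Initial deposit = cushion − low point = $774.65 − (-$4,647.90) = $5,422.55

$5,422.55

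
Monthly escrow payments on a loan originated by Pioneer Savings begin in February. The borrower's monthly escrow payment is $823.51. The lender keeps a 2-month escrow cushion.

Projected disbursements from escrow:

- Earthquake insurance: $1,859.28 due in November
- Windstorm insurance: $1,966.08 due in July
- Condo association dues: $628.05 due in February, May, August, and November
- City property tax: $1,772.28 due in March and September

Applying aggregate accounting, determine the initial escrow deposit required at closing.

$3,294.04

Cushion = 2 × $823.51 = $1,647.02
Trial balance (start $0, +$823.51 each month, − disbursements):
  Feb: +$823.51 − $628.05 → $195.46
  Mar: +$823.51 − $1,772.28 → -$753.31
  Apr: +$823.51 → $70.20
  May: +$823.51 − $628.05 → $265.66
  Jun: +$823.51 → $1,089.17
  Jul: +$823.51 − $1,966.08 → -$53.40
  Aug: +$823.51 − $628.05 → $142.06
  Sep: +$823.51 − $1,772.28 → -$806.71
  Oct: +$823.51 → $16.80
  Nov: +$823.51 − $2,487.33 → -$1,647.02
  Dec: +$823.51 → -$823.51
  Jan: +$823.51 → $0.00
Lowest trial balance = -$1,647.02 (Nov)
Initial deposit = cushion − low point = $1,647.02 − (-$1,647.02) = $3,294.04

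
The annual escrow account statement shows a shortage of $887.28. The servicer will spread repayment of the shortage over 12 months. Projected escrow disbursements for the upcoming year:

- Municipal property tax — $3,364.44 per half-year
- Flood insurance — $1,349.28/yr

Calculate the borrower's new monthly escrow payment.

$747.12

Municipal property tax = $3,364.44 × 2 = $6,728.88/yr
Flood insurance = $1,349.28/yr
Combined annual = $8,078.16
Monthly = $8,078.16 ÷ 12 = $673.18
Shortage per month = $887.28 / 12 = $73.94
New monthly escrow = $673.18 + $73.94 = $747.12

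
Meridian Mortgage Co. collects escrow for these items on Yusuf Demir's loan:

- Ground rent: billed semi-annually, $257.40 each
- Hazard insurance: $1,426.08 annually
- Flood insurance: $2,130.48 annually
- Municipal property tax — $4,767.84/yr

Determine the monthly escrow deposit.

Ground rent = $257.40 × 2 = $514.80 annually
Hazard insurance = $1,426.08 annually
Flood insurance = $2,130.48 annually
Municipal property tax = $4,767.84 annually
Total per year = $514.80 + $1,426.08 + $2,130.48 + $4,767.84 = $8,839.20
Monthly escrow = $8,839.20 ÷ 12 = $736.60

$736.60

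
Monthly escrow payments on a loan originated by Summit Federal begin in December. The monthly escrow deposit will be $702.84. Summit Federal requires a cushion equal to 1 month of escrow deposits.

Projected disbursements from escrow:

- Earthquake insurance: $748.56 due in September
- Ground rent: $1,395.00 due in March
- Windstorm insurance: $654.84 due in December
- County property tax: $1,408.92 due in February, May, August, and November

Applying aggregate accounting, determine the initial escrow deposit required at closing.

Cushion = 1 × $702.84 = $702.84
Trial balance (start $0, +$702.84 each month, − disbursements):
  Dec: +$702.84 − $654.84 → $48.00
  Jan: +$702.84 → $750.84
  Feb: +$702.84 − $1,408.92 → $44.76
  Mar: +$702.84 − $1,395.00 → -$647.40
  Apr: +$702.84 → $55.44
  May: +$702.84 − $1,408.92 → -$650.64
  Jun: +$702.84 → $52.20
  Jul: +$702.84 → $755.04
  Aug: +$702.84 − $1,408.92 → $48.96
  Sep: +$702.84 − $748.56 → $3.24
  Oct: +$702.84 → $706.08
  Nov: +$702.84 − $1,408.92 → $0.00
Lowest trial balance = -$650.64 (May)
Initial deposit = cushion − low point = $702.84 − (-$650.64) = $1,353.48

$1,353.48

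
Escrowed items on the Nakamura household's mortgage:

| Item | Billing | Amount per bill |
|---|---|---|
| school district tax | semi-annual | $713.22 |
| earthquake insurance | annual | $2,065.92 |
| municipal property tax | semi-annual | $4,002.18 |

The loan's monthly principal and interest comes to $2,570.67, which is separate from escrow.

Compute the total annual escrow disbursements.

School district tax: $713.22 × 2 = $1,426.44 per year
Earthquake insurance: $2,065.92 per year
Municipal property tax: $4,002.18 × 2 = $8,004.36 per year
Combined annual = $1,426.44 + $2,065.92 + $8,004.36 = $11,496.72

$11,496.72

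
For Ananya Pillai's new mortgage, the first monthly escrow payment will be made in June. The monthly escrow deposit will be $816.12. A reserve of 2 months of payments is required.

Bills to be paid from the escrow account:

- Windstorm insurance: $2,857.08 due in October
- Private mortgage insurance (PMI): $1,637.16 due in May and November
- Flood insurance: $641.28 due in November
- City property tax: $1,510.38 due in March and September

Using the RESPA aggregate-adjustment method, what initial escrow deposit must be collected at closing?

$3,381.42

Cushion = 2 × $816.12 = $1,632.24
Trial balance (start $0, +$816.12 each month, − disbursements):
  Jun: +$816.12 → $816.12
  Jul: +$816.12 → $1,632.24
  Aug: +$816.12 → $2,448.36
  Sep: +$816.12 − $1,510.38 → $1,754.10
  Oct: +$816.12 − $2,857.08 → -$286.86
  Nov: +$816.12 − $2,278.44 → -$1,749.18
  Dec: +$816.12 → -$933.06
  Jan: +$816.12 → -$116.94
  Feb: +$816.12 → $699.18
  Mar: +$816.12 − $1,510.38 → $4.92
  Apr: +$816.12 → $821.04
  May: +$816.12 − $1,637.16 → $0.00
Lowest trial balance = -$1,749.18 (Nov)
Initial deposit = cushion − low point = $1,632.24 − (-$1,749.18) = $3,381.42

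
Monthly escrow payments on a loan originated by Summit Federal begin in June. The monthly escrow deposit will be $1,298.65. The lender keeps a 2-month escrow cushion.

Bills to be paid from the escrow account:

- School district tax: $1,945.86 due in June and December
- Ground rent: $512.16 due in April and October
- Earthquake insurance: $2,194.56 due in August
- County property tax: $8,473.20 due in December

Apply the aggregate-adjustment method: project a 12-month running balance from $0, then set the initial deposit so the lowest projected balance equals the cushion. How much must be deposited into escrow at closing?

$8,578.39

Cushion = 2 × $1,298.65 = $2,597.30
Trial balance (start $0, +$1,298.65 each month, − disbursements):
  Jun: +$1,298.65 − $1,945.86 → -$647.21
  Jul: +$1,298.65 → $651.44
  Aug: +$1,298.65 − $2,194.56 → -$244.47
  Sep: +$1,298.65 → $1,054.18
  Oct: +$1,298.65 − $512.16 → $1,840.67
  Nov: +$1,298.65 → $3,139.32
  Dec: +$1,298.65 − $10,419.06 → -$5,981.09
  Jan: +$1,298.65 → -$4,682.44
  Feb: +$1,298.65 → -$3,383.79
  Mar: +$1,298.65 → -$2,085.14
  Apr: +$1,298.65 − $512.16 → -$1,298.65
  May: +$1,298.65 → $0.00
Lowest trial balance = -$5,981.09 (Dec)
Initial deposit = cushion − low point = $2,597.30 − (-$5,981.09) = $8,578.39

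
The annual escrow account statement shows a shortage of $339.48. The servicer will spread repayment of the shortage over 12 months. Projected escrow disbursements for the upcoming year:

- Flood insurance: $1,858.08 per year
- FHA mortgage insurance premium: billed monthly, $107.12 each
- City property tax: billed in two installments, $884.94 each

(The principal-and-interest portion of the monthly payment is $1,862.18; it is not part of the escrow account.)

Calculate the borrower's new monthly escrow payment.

Flood insurance: $1,858.08/yr
FHA mortgage insurance premium: $107.12 × 12 = $1,285.44/yr
City property tax: $884.94 × 2 = $1,769.88/yr
Total per year = $1,858.08 + $1,285.44 + $1,769.88 = $4,913.40
Monthly escrow = $4,913.40 / 12 = $409.45
Shortage spread = $339.48 ÷ 12 = $28.29/mo
Adjusted monthly = $409.45 + $28.29 = $437.74

$437.74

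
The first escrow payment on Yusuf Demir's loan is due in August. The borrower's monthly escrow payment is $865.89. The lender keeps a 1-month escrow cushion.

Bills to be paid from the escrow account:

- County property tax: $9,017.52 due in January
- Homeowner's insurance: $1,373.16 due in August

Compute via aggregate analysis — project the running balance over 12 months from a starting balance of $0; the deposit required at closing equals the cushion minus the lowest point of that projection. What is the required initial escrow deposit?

$6,061.23

Cushion = 1 × $865.89 = $865.89
Trial balance (start $0, +$865.89 each month, − disbursements):
  Aug: +$865.89 − $1,373.16 → -$507.27
  Sep: +$865.89 → $358.62
  Oct: +$865.89 → $1,224.51
  Nov: +$865.89 → $2,090.40
  Dec: +$865.89 → $2,956.29
  Jan: +$865.89 − $9,017.52 → -$5,195.34
  Feb: +$865.89 → -$4,329.45
  Mar: +$865.89 → -$3,463.56
  Apr: +$865.89 → -$2,597.67
  May: +$865.89 → -$1,731.78
  Jun: +$865.89 → -$865.89
  Jul: +$865.89 → $0.00
Lowest trial balance = -$5,195.34 (Jan)
Initial deposit = cushion − low point = $865.89 − (-$5,195.34) = $6,061.23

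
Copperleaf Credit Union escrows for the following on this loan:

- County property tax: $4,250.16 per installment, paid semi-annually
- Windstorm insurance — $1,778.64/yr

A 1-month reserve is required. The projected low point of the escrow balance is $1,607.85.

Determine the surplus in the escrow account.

County property tax: $4,250.16 × 2 = $8,500.32
Windstorm insurance: $1,778.64
Combined annual = $8,500.32 + $1,778.64 = $10,278.96
Monthly = $10,278.96 / 12 = $856.58
Required reserve = 1 × $856.58 = $856.58
Surplus = $1,607.85 − $856.58 = $751.27

$751.27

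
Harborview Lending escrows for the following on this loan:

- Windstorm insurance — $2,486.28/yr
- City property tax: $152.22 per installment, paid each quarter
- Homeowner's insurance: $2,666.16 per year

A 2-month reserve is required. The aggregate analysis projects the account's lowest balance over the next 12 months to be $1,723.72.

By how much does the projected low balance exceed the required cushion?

$763.50

Windstorm insurance = $2,486.28
City property tax = $152.22 × 4 = $608.88
Homeowner's insurance = $2,666.16
Total annual escrow = $2,486.28 + $608.88 + $2,666.16 = $5,761.32
Base monthly escrow = $5,761.32 ÷ 12 = $480.11
Required reserve = 2 × $480.11 = $960.22
Excess over cushion: $1,723.72 − $960.22 = $763.50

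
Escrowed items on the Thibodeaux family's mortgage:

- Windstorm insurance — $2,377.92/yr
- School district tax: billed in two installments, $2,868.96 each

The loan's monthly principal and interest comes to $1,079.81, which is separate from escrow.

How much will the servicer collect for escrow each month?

Windstorm insurance: $2,377.92/yr
School district tax: $2,868.96 × 2 = $5,737.92/yr
Total per year = $8,115.84
Per month = $8,115.84 / 12 = $676.32

$676.32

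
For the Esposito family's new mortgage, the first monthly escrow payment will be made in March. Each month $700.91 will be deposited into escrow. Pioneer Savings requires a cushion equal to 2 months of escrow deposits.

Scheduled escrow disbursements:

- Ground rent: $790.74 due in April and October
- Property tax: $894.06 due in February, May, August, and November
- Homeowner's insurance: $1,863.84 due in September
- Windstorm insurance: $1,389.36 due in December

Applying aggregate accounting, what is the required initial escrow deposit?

$1,909.58

Cushion = 2 × $700.91 = $1,401.82
Trial balance (start $0, +$700.91 each month, − disbursements):
  Mar: +$700.91 → $700.91
  Apr: +$700.91 − $790.74 → $611.08
  May: +$700.91 − $894.06 → $417.93
  Jun: +$700.91 → $1,118.84
  Jul: +$700.91 → $1,819.75
  Aug: +$700.91 − $894.06 → $1,626.60
  Sep: +$700.91 − $1,863.84 → $463.67
  Oct: +$700.91 − $790.74 → $373.84
  Nov: +$700.91 − $894.06 → $180.69
  Dec: +$700.91 − $1,389.36 → -$507.76
  Jan: +$700.91 → $193.15
  Feb: +$700.91 − $894.06 → $0.00
Lowest trial balance = -$507.76 (Dec)
Initial deposit = cushion − low point = $1,401.82 − (-$507.76) = $1,909.58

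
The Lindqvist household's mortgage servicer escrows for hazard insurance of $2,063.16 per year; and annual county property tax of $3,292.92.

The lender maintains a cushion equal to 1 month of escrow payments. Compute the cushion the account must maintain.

$446.34

Hazard insurance: $2,063.16 annually
County property tax: $3,292.92 annually
Yearly total = $2,063.16 + $3,292.92 = $5,356.08
Monthly escrow = $5,356.08 ÷ 12 = $446.34
Cushion = 1 × $446.34 = $446.34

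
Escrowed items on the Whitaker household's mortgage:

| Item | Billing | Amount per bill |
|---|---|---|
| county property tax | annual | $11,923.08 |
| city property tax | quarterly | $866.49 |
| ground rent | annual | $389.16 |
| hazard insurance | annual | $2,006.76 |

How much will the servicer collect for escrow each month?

$1,482.08

County property tax — $11,923.08
City property tax — $866.49 × 4 = $3,465.96
Ground rent — $389.16
Hazard insurance — $2,006.76
Annual escrow total = $11,923.08 + $3,465.96 + $389.16 + $2,006.76 = $17,784.96
Monthly escrow = $17,784.96 ÷ 12 = $1,482.08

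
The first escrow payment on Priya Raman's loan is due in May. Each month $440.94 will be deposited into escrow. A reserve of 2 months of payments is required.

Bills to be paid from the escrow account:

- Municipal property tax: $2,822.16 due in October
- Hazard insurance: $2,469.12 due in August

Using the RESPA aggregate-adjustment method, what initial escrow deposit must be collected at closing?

$3,527.52

Cushion = 2 × $440.94 = $881.88
Trial balance (start $0, +$440.94 each month, − disbursements):
  May: +$440.94 → $440.94
  Jun: +$440.94 → $881.88
  Jul: +$440.94 → $1,322.82
  Aug: +$440.94 − $2,469.12 → -$705.36
  Sep: +$440.94 → -$264.42
  Oct: +$440.94 − $2,822.16 → -$2,645.64
  Nov: +$440.94 → -$2,204.70
  Dec: +$440.94 → -$1,763.76
  Jan: +$440.94 → -$1,322.82
  Feb: +$440.94 → -$881.88
  Mar: +$440.94 → -$440.94
  Apr: +$440.94 → $0.00
Lowest trial balance = -$2,645.64 (Oct)
Initial deposit = cushion − low point = $881.88 − (-$2,645.64) = $3,527.52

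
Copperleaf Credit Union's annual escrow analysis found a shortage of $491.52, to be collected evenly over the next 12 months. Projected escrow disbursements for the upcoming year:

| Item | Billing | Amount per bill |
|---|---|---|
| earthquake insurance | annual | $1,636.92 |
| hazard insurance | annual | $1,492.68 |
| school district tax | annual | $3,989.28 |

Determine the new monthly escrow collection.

$634.20

Earthquake insurance: $1,636.92 per year
Hazard insurance: $1,492.68 per year
School district tax: $3,989.28 per year
Combined annual = $1,636.92 + $1,492.68 + $3,989.28 = $7,118.88
Base monthly escrow = $7,118.88 / 12 = $593.24
Shortage spread = $491.52 ÷ 12 = $40.96/mo
Adjusted monthly = $593.24 + $40.96 = $634.20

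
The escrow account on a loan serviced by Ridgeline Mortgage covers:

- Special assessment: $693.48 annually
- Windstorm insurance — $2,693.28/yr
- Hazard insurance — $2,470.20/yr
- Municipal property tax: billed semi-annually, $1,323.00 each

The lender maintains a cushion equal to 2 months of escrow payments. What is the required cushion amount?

$1,417.16

Special assessment = $693.48 per year
Windstorm insurance = $2,693.28 per year
Hazard insurance = $2,470.20 per year
Municipal property tax = $1,323.00 × 2 = $2,646.00 per year
Combined annual = $693.48 + $2,693.28 + $2,470.20 + $2,646.00 = $8,502.96
Monthly escrow = $8,502.96 ÷ 12 = $708.58
Reserve = 2 × $708.58 = $1,417.16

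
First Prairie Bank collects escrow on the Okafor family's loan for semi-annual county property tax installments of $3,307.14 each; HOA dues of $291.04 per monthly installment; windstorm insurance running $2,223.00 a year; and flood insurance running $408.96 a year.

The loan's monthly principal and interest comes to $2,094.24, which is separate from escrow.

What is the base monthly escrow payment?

$1,061.56

County property tax = $3,307.14 × 2 = $6,614.28 per year
HOA dues = $291.04 × 12 = $3,492.48 per year
Windstorm insurance = $2,223.00 per year
Flood insurance = $408.96 per year
Total annual escrow = $6,614.28 + $3,492.48 + $2,223.00 + $408.96 = $12,738.72
Monthly = $12,738.72 ÷ 12 = $1,061.56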